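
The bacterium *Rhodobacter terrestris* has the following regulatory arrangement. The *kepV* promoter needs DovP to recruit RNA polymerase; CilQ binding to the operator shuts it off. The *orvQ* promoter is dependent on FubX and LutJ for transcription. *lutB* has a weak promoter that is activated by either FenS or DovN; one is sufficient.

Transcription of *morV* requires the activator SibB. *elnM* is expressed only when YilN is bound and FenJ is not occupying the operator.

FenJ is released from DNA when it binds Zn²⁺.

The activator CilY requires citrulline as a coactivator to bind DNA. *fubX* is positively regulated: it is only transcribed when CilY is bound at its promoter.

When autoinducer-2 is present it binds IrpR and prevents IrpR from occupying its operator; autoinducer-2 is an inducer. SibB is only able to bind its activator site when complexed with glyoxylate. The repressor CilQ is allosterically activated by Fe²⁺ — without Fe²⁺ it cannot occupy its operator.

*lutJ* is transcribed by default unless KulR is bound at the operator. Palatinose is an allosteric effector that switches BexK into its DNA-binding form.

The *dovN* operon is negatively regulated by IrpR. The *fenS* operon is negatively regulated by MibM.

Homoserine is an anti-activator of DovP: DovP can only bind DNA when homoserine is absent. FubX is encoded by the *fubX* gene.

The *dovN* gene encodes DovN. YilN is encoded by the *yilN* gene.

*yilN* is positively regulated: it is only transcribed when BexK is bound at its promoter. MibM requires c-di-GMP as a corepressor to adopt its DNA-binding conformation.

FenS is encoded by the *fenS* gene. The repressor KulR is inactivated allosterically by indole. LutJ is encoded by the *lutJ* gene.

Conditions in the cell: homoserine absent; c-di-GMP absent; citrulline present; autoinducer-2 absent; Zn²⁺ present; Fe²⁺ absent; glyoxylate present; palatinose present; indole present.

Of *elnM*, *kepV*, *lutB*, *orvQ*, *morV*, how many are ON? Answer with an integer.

Palatinose is present, so BexK is active.
No repressor is bound and BexK is active, so *yilN* is transcribed.
So YilN is produced and active.
Zn²⁺ is present, so FenJ is inactive.
No repressor is bound and YilN is active, so *elnM* is transcribed.
→ *elnM* is ON.
Homoserine is absent, so DovP is active.
Fe²⁺ is absent, so CilQ is inactive.
No repressor is bound and DovP is active, so *kepV* is transcribed.
→ *kepV* is ON.
c-di-GMP is absent, so MibM is inactive.
With no repressor bound, *fenS* is transcribed.
So FenS is produced and active.
Autoinducer-2 is absent, so IrpR is active.
With repressor IrpR bound, *dovN* is not transcribed.
So DovN is not produced.
Activator FenS is present, so *lutB* is transcribed.
→ *lutB* is ON.
Citrulline is present, so CilY is active.
No repressor is bound and CilY is active, so *fubX* is transcribed.
So FubX is produced and active.
Indole is present, so KulR is inactive.
With no repressor bound, *lutJ* is transcribed.
So LutJ is produced and active.
No repressor is bound and FubX and LutJ are active, so *orvQ* is transcribed.
→ *orvQ* is ON.
Glyoxylate is present, so SibB is active.
No repressor is bound and SibB is active, so *morV* is transcribed.
→ *morV* is ON.
5 of the 5 genes are transcribed.

5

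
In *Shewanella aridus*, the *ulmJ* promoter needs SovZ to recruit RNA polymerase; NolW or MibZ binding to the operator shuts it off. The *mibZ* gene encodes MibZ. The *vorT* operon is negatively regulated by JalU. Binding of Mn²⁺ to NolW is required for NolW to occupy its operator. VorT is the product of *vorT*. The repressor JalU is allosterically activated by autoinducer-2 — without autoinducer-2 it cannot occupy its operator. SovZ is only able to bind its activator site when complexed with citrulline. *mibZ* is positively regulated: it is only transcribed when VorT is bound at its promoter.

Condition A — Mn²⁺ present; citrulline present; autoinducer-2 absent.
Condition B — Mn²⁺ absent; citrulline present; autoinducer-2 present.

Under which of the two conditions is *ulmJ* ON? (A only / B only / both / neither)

Condition A:
Mn²⁺ is present, so NolW is active.
Citrulline is present, so SovZ is active.
Autoinducer-2 is absent, so JalU is inactive.
With no repressor bound, *vorT* is transcribed.
So VorT is produced and active.
No repressor is bound and VorT is active, so *mibZ* is transcribed.
So MibZ is produced and active.
With repressor NolW bound, *ulmJ* is not transcribed.
→ *ulmJ* is OFF in A.
Condition B:
Mn²⁺ is absent, so NolW is inactive.
Citrulline is present, so SovZ is active.
Autoinducer-2 is present, so JalU is active.
With repressor JalU bound, *vorT* is not transcribed.
So VorT is not produced.
Required activator VorT is absent, so *mibZ* is not transcribed.
So MibZ is not produced.
No repressor is bound and SovZ is active, so *ulmJ* is transcribed.
→ *ulmJ* is ON in B.

B only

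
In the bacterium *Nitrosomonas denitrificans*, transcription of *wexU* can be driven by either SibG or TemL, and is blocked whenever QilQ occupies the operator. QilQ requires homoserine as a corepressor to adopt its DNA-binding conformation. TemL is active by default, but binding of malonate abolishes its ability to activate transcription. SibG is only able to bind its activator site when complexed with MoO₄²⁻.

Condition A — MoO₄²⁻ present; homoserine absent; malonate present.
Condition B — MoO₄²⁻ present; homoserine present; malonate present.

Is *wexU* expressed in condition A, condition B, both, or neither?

Condition A:
MoO₄²⁻ is present, so SibG is active.
Homoserine is absent, so QilQ is inactive.
Malonate is present, so TemL is inactive.
Activator SibG is present, so *wexU* is transcribed.
→ *wexU* is ON in A.
Condition B:
MoO₄²⁻ is present, so SibG is active.
Homoserine is present, so QilQ is active.
Malonate is present, so TemL is inactive.
With repressor QilQ bound, *wexU* is not transcribed.
→ *wexU* is OFF in B.

A only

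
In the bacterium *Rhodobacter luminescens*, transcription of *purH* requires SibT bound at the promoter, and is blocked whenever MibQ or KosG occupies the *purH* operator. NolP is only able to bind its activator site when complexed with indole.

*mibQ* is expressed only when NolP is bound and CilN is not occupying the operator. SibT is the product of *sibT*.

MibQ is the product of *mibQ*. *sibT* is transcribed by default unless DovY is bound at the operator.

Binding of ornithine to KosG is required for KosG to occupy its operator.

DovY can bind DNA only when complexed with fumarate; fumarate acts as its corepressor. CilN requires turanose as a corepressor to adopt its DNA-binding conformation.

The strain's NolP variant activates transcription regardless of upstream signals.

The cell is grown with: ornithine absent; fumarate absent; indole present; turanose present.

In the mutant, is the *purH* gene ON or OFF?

Fumarate is absent, so DovY is inactive.
With no repressor bound, *sibT* is transcribed.
So SibT is produced and active.
NolP is constitutively active in this strain.
Turanose is present, so CilN is active.
With repressor CilN bound, *mibQ* is not transcribed.
So MibQ is not produced.
Ornithine is absent, so KosG is inactive.
No repressor is bound and SibT is active, so *purH* is transcribed.

ON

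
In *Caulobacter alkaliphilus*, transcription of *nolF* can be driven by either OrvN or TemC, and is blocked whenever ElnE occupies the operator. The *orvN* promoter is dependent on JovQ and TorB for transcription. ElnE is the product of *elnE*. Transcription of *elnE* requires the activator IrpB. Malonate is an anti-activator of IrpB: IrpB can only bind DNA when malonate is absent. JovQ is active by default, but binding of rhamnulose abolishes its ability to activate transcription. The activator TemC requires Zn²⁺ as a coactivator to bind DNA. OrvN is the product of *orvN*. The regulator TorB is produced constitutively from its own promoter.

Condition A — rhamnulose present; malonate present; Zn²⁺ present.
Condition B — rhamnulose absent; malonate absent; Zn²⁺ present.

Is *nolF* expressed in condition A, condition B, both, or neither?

A only

Condition A:
Rhamnulose is present, so JovQ is inactive.
TorB is produced constitutively and is active.
Required activator JovQ is absent, so *orvN* is not transcribed.
So OrvN is not produced.
Malonate is present, so IrpB is inactive.
Required activator IrpB is absent, so *elnE* is not transcribed.
So ElnE is not produced.
Zn²⁺ is present, so TemC is active.
Activator TemC is present, so *nolF* is transcribed.
→ *nolF* is ON in A.
Condition B:
Rhamnulose is absent, so JovQ is active.
TorB is produced constitutively and is active.
No repressor is bound and JovQ and TorB are active, so *orvN* is transcribed.
So OrvN is produced and active.
Malonate is absent, so IrpB is active.
No repressor is bound and IrpB is active, so *elnE* is transcribed.
So ElnE is produced and active.
Zn²⁺ is present, so TemC is active.
With repressor ElnE bound, *nolF* is not transcribed.
→ *nolF* is OFF in B.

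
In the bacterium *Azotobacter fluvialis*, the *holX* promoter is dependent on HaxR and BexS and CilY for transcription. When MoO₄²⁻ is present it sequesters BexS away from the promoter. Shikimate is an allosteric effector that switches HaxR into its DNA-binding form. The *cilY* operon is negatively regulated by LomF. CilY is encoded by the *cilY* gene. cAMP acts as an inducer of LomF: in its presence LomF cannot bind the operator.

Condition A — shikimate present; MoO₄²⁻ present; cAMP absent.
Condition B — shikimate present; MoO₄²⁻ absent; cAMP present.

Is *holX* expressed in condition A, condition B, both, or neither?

B only

Condition A:
Shikimate is present, so HaxR is active.
MoO₄²⁻ is present, so BexS is inactive.
cAMP is absent, so LomF is active.
With repressor LomF bound, *cilY* is not transcribed.
So CilY is not produced.
Required activator BexS is absent, so *holX* is not transcribed.
→ *holX* is OFF in A.
Condition B:
Shikimate is present, so HaxR is active.
MoO₄²⁻ is absent, so BexS is active.
cAMP is present, so LomF is inactive.
With no repressor bound, *cilY* is transcribed.
So CilY is produced and active.
No repressor is bound and HaxR and BexS and CilY are active, so *holX* is transcribed.
→ *holX* is ON in B.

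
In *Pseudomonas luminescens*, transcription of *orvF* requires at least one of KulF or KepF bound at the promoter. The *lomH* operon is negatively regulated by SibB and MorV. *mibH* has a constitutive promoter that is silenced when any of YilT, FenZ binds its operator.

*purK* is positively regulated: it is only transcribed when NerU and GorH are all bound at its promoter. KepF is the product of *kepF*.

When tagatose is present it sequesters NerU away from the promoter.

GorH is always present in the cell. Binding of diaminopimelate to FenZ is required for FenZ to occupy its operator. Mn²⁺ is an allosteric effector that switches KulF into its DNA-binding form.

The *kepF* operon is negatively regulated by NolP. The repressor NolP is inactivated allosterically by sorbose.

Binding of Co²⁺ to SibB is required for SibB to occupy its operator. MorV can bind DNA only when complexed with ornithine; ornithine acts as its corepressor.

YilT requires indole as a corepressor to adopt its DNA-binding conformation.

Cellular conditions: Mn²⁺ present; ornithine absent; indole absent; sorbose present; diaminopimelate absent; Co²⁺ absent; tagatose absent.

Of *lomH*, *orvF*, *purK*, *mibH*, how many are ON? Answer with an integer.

Co²⁺ is absent, so SibB is inactive.
Ornithine is absent, so MorV is inactive.
With no repressor bound, *lomH* is transcribed.
→ *lomH* is ON.
Mn²⁺ is present, so KulF is active.
Sorbose is present, so NolP is inactive.
With no repressor bound, *kepF* is transcribed.
So KepF is produced and active.
Activator KulF is present, so *orvF* is transcribed.
→ *orvF* is ON.
Tagatose is absent, so NerU is active.
GorH is produced constitutively and is active.
No repressor is bound and NerU and GorH are active, so *purK* is transcribed.
→ *purK* is ON.
Indole is absent, so YilT is inactive.
Diaminopimelate is absent, so FenZ is inactive.
With no repressor bound, *mibH* is transcribed.
→ *mibH* is ON.
4 of the 4 genes are transcribed.

4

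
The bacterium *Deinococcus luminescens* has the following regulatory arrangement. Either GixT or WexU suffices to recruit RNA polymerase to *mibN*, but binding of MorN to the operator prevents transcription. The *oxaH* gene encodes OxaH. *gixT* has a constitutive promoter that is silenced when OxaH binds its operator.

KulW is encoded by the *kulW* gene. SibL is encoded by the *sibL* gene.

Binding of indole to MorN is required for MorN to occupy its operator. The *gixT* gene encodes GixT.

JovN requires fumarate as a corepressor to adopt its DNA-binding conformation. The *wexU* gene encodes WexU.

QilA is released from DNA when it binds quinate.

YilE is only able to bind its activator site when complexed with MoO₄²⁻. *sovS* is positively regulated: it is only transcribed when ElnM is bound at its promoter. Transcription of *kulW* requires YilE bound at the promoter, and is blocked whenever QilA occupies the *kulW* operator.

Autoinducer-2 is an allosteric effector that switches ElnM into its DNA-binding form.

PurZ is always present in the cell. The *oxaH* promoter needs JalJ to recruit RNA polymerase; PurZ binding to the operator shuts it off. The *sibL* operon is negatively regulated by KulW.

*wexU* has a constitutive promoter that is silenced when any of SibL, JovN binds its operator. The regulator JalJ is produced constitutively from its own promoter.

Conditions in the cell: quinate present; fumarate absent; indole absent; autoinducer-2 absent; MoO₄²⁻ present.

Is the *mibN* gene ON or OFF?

JalJ is produced constitutively and is active.
PurZ is produced constitutively and is active.
With repressor PurZ bound, *oxaH* is not transcribed.
So OxaH is not produced.
With no repressor bound, *gixT* is transcribed.
So GixT is produced and active.
MoO₄²⁻ is present, so YilE is active.
Quinate is present, so QilA is inactive.
No repressor is bound and YilE is active, so *kulW* is transcribed.
So KulW is produced and active.
With repressor KulW bound, *sibL* is not transcribed.
So SibL is not produced.
Fumarate is absent, so JovN is inactive.
With no repressor bound, *wexU* is transcribed.
So WexU is produced and active.
Indole is absent, so MorN is inactive.
Activator GixT is present, so *mibN* is transcribed.

ON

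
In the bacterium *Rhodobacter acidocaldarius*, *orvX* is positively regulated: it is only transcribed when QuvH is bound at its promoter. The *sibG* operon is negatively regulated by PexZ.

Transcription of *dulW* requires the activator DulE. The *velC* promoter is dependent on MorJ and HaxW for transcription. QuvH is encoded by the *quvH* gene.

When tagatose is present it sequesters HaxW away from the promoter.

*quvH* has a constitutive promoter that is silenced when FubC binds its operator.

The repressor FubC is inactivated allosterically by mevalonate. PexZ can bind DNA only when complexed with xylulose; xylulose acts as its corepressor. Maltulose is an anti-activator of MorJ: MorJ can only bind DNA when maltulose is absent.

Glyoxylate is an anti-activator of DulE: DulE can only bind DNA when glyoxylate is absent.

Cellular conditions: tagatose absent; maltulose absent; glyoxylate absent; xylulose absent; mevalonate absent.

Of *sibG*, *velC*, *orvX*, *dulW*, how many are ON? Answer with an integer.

Xylulose is absent, so PexZ is inactive.
With no repressor bound, *sibG* is transcribed.
→ *sibG* is ON.
Maltulose is absent, so MorJ is active.
Tagatose is absent, so HaxW is active.
No repressor is bound and MorJ and HaxW are active, so *velC* is transcribed.
→ *velC* is ON.
Mevalonate is absent, so FubC is active.
With repressor FubC bound, *quvH* is not transcribed.
So QuvH is not produced.
Required activator QuvH is absent, so *orvX* is not transcribed.
→ *orvX* is OFF.
Glyoxylate is absent, so DulE is active.
No repressor is bound and DulE is active, so *dulW* is transcribed.
→ *dulW* is ON.
3 of the 4 genes are transcribed.

3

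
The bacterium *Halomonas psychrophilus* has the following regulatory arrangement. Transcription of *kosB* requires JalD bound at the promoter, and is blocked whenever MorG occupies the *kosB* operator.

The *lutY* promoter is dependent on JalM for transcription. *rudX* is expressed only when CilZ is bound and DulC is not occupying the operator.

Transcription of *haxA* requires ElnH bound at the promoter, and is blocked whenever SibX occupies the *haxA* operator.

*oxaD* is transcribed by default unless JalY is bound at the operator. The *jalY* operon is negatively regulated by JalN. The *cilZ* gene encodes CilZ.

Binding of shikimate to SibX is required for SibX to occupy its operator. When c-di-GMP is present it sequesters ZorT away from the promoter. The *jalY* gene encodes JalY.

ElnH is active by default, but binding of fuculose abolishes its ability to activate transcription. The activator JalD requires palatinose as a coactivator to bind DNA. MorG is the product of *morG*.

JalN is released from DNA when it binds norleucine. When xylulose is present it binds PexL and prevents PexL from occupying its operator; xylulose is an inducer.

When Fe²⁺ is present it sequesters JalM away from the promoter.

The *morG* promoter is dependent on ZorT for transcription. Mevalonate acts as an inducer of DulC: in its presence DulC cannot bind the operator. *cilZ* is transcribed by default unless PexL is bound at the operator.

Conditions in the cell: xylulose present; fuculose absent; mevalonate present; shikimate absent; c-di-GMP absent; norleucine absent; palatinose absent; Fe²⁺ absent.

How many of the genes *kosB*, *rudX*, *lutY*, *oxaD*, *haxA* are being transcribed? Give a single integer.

4

Palatinose is absent, so JalD is inactive.
c-di-GMP is absent, so ZorT is active.
No repressor is bound and ZorT is active, so *morG* is transcribed.
So MorG is produced and active.
With repressor MorG bound, *kosB* is not transcribed.
→ *kosB* is OFF.
Xylulose is present, so PexL is inactive.
With no repressor bound, *cilZ* is transcribed.
So CilZ is produced and active.
Mevalonate is present, so DulC is inactive.
No repressor is bound and CilZ is active, so *rudX* is transcribed.
→ *rudX* is ON.
Fe²⁺ is absent, so JalM is active.
No repressor is bound and JalM is active, so *lutY* is transcribed.
→ *lutY* is ON.
Norleucine is absent, so JalN is active.
With repressor JalN bound, *jalY* is not transcribed.
So JalY is not produced.
With no repressor bound, *oxaD* is transcribed.
→ *oxaD* is ON.
Shikimate is absent, so SibX is inactive.
Fuculose is absent, so ElnH is active.
No repressor is bound and ElnH is active, so *haxA* is transcribed.
→ *haxA* is ON.
4 of the 5 genes are transcribed.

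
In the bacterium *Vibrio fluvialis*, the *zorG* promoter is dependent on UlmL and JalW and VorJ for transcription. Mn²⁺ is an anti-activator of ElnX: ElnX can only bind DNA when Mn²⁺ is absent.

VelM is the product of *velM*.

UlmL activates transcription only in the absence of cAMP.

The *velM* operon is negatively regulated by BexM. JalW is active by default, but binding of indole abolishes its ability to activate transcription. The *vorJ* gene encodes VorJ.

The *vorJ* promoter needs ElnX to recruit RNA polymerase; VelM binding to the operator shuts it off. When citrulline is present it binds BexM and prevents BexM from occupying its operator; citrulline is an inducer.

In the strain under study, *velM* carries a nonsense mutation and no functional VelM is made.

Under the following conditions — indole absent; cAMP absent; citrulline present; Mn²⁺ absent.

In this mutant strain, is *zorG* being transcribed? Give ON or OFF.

ON

cAMP is absent, so UlmL is active.
Indole is absent, so JalW is active.
VelM is non-functional in this strain, so it has no effect.
Mn²⁺ is absent, so ElnX is active.
No repressor is bound and ElnX is active, so *vorJ* is transcribed.
So VorJ is produced and active.
No repressor is bound and UlmL and JalW and VorJ are active, so *zorG* is transcribed.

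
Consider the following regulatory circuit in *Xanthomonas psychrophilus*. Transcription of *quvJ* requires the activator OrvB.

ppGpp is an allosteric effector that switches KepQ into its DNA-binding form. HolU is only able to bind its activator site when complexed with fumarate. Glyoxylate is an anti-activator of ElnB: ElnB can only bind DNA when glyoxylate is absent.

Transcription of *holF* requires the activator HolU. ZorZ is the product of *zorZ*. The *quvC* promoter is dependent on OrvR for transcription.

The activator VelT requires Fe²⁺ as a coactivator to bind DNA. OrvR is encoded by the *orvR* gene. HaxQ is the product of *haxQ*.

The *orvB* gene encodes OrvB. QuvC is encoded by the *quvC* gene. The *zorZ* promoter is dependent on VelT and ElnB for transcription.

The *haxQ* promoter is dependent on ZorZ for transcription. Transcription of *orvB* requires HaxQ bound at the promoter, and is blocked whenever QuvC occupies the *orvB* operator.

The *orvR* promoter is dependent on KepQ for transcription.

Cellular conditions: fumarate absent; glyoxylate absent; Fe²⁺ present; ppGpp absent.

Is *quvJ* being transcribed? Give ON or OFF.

ppGpp is absent, so KepQ is inactive.
Required activator KepQ is absent, so *orvR* is not transcribed.
So OrvR is not produced.
Required activator OrvR is absent, so *quvC* is not transcribed.
So QuvC is not produced.
Fe²⁺ is present, so VelT is active.
Glyoxylate is absent, so ElnB is active.
No repressor is bound and VelT and ElnB are active, so *zorZ* is transcribed.
So ZorZ is produced and active.
No repressor is bound and ZorZ is active, so *haxQ* is transcribed.
So HaxQ is produced and active.
No repressor is bound and HaxQ is active, so *orvB* is transcribed.
So OrvB is produced and active.
No repressor is bound and OrvB is active, so *quvJ* is transcribed.

ON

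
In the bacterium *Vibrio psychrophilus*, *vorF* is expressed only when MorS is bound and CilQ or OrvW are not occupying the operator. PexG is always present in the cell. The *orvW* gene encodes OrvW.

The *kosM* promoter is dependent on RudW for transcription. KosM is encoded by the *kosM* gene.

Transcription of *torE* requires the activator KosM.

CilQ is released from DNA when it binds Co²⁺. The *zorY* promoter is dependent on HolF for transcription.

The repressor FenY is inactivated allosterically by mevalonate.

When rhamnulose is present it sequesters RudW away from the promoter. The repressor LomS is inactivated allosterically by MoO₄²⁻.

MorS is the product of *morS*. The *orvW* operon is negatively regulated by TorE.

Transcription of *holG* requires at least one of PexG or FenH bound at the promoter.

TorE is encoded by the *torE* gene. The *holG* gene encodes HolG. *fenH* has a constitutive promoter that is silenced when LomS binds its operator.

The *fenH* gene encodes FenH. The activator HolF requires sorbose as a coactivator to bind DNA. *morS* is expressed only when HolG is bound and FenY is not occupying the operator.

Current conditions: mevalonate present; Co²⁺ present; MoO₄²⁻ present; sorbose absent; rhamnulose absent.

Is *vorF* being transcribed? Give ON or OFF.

Co²⁺ is present, so CilQ is inactive.
Rhamnulose is absent, so RudW is active.
No repressor is bound and RudW is active, so *kosM* is transcribed.
So KosM is produced and active.
No repressor is bound and KosM is active, so *torE* is transcribed.
So TorE is produced and active.
With repressor TorE bound, *orvW* is not transcribed.
So OrvW is not produced.
Mevalonate is present, so FenY is inactive.
PexG is produced constitutively and is active.
MoO₄²⁻ is present, so LomS is inactive.
With no repressor bound, *fenH* is transcribed.
So FenH is produced and active.
Activator PexG is present, so *holG* is transcribed.
So HolG is produced and active.
No repressor is bound and HolG is active, so *morS* is transcribed.
So MorS is produced and active.
No repressor is bound and MorS is active, so *vorF* is transcribed.

ON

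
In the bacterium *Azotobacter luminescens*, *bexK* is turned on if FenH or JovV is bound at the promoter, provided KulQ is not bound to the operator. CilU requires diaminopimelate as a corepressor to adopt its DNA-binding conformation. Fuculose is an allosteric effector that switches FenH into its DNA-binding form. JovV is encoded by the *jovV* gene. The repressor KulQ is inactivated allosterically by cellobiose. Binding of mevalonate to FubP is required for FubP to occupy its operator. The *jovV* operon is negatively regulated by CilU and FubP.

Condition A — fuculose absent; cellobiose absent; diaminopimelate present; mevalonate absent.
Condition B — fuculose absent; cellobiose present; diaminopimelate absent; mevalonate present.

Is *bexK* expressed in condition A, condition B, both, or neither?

neither

Condition A:
Fuculose is absent, so FenH is inactive.
Cellobiose is absent, so KulQ is active.
Diaminopimelate is present, so CilU is active.
Mevalonate is absent, so FubP is inactive.
With repressor CilU bound, *jovV* is not transcribed.
So JovV is not produced.
With repressor KulQ bound, *bexK* is not transcribed.
→ *bexK* is OFF in A.
Condition B:
Fuculose is absent, so FenH is inactive.
Cellobiose is present, so KulQ is inactive.
Diaminopimelate is absent, so CilU is inactive.
Mevalonate is present, so FubP is active.
With repressor FubP bound, *jovV* is not transcribed.
So JovV is not produced.
No activator is available at the *bexK* promoter, so *bexK* is not transcribed.
→ *bexK* is OFF in B.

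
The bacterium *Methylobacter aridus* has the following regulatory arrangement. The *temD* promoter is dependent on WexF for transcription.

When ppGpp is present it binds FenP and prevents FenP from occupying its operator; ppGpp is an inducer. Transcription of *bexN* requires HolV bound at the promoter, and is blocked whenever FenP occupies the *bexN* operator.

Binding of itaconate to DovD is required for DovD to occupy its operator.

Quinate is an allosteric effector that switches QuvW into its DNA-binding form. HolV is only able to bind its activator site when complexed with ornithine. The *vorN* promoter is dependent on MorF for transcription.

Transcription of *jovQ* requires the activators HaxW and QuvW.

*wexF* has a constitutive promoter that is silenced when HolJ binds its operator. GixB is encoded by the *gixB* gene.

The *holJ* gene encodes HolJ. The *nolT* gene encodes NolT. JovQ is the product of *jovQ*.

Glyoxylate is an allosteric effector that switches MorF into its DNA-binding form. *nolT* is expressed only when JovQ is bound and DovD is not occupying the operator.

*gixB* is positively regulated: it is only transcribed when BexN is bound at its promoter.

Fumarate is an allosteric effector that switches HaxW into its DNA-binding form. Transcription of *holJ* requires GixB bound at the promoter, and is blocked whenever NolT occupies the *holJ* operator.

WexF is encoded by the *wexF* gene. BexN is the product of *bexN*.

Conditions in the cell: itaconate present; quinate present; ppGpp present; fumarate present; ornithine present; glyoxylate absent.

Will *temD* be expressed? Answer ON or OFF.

OFF

Ornithine is present, so HolV is active.
ppGpp is present, so FenP is inactive.
No repressor is bound and HolV is active, so *bexN* is transcribed.
So BexN is produced and active.
No repressor is bound and BexN is active, so *gixB* is transcribed.
So GixB is produced and active.
Fumarate is present, so HaxW is active.
Quinate is present, so QuvW is active.
No repressor is bound and HaxW and QuvW are active, so *jovQ* is transcribed.
So JovQ is produced and active.
Itaconate is present, so DovD is active.
With repressor DovD bound, *nolT* is not transcribed.
So NolT is not produced.
No repressor is bound and GixB is active, so *holJ* is transcribed.
So HolJ is produced and active.
With repressor HolJ bound, *wexF* is not transcribed.
So WexF is not produced.
Required activator WexF is absent, so *temD* is not transcribed.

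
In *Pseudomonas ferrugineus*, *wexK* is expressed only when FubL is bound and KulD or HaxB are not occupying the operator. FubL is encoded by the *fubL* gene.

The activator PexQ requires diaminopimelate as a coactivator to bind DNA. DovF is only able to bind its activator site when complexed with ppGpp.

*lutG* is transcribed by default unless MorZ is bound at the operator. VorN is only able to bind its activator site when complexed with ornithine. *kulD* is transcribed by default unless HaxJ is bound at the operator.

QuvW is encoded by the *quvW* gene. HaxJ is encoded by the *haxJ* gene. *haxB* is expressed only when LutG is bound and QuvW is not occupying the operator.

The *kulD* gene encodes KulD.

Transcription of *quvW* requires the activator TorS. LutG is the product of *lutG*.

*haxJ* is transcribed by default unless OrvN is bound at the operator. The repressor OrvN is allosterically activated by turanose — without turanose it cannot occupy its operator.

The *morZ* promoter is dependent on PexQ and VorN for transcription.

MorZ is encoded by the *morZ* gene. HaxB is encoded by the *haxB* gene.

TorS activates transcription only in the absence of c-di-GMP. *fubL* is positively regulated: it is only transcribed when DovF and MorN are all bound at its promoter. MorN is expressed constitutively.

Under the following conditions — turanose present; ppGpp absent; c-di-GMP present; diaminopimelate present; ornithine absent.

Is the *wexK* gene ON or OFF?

ppGpp is absent, so DovF is inactive.
MorN is produced constitutively and is active.
Required activator DovF is absent, so *fubL* is not transcribed.
So FubL is not produced.
Turanose is present, so OrvN is active.
With repressor OrvN bound, *haxJ* is not transcribed.
So HaxJ is not produced.
With no repressor bound, *kulD* is transcribed.
So KulD is produced and active.
c-di-GMP is present, so TorS is inactive.
Required activator TorS is absent, so *quvW* is not transcribed.
So QuvW is not produced.
Diaminopimelate is present, so PexQ is active.
Ornithine is absent, so VorN is inactive.
Required activator VorN is absent, so *morZ* is not transcribed.
So MorZ is not produced.
With no repressor bound, *lutG* is transcribed.
So LutG is produced and active.
No repressor is bound and LutG is active, so *haxB* is transcribed.
So HaxB is produced and active.
With repressor KulD bound, *wexK* is not transcribed.

OFF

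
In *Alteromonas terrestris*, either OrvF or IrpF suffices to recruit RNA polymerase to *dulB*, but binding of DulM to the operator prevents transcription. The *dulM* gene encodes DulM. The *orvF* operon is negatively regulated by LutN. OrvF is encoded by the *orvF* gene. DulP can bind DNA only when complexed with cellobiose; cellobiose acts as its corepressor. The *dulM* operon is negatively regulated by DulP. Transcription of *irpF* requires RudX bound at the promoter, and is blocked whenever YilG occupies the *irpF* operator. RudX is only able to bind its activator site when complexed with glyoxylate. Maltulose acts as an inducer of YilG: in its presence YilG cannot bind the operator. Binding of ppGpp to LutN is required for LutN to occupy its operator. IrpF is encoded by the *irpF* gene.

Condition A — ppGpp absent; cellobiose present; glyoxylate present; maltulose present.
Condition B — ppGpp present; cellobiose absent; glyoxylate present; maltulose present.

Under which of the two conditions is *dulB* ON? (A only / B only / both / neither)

Condition A:
ppGpp is absent, so LutN is inactive.
With no repressor bound, *orvF* is transcribed.
So OrvF is produced and active.
Cellobiose is present, so DulP is active.
With repressor DulP bound, *dulM* is not transcribed.
So DulM is not produced.
Glyoxylate is present, so RudX is active.
Maltulose is present, so YilG is inactive.
No repressor is bound and RudX is active, so *irpF* is transcribed.
So IrpF is produced and active.
Activator OrvF is present, so *dulB* is transcribed.
→ *dulB* is ON in A.
Condition B:
ppGpp is present, so LutN is active.
With repressor LutN bound, *orvF* is not transcribed.
So OrvF is not produced.
Cellobiose is absent, so DulP is inactive.
With no repressor bound, *dulM* is transcribed.
So DulM is produced and active.
Glyoxylate is present, so RudX is active.
Maltulose is present, so YilG is inactive.
No repressor is bound and RudX is active, so *irpF* is transcribed.
So IrpF is produced and active.
With repressor DulM bound, *dulB* is not transcribed.
→ *dulB* is OFF in B.

A only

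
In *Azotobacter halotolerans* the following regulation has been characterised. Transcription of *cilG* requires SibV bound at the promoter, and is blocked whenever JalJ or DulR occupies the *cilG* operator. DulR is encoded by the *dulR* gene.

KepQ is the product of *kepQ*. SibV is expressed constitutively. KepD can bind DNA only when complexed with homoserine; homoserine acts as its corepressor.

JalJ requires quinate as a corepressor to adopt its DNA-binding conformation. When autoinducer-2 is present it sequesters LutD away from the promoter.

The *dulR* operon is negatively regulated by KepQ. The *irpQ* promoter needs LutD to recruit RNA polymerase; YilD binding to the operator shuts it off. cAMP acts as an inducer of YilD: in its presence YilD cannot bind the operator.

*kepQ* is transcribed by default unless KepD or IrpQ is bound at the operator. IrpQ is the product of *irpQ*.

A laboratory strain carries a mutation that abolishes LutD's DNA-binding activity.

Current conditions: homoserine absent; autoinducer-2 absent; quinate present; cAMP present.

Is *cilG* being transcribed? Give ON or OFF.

SibV is produced constitutively and is active.
Quinate is present, so JalJ is active.
Homoserine is absent, so KepD is inactive.
LutD is non-functional in this strain, so it has no effect.
cAMP is present, so YilD is inactive.
Required activator LutD is absent, so *irpQ* is not transcribed.
So IrpQ is not produced.
With no repressor bound, *kepQ* is transcribed.
So KepQ is produced and active.
With repressor KepQ bound, *dulR* is not transcribed.
So DulR is not produced.
With repressor JalJ bound, *cilG* is not transcribed.

OFF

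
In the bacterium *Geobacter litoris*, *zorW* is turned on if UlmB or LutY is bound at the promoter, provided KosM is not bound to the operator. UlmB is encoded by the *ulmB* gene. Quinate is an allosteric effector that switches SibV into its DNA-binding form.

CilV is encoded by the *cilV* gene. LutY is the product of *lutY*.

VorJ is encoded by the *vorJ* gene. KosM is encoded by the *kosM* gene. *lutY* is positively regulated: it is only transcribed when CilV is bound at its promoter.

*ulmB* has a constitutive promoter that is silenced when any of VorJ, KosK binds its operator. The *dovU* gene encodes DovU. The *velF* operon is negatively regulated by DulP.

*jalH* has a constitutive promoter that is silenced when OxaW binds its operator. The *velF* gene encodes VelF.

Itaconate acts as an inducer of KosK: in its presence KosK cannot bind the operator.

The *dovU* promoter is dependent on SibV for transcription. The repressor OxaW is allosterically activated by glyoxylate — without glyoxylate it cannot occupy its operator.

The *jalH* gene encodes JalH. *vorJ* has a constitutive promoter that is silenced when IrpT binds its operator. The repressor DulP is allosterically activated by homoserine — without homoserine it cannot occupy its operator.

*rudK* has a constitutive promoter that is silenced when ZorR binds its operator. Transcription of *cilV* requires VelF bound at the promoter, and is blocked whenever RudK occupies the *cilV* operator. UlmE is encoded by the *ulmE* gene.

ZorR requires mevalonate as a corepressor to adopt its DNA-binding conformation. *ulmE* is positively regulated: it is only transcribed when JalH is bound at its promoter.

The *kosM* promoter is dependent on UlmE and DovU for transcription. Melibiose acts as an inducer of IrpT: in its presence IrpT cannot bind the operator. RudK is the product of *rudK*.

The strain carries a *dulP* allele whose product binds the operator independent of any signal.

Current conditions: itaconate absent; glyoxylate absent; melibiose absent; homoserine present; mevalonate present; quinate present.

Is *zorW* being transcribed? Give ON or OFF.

OFF

Glyoxylate is absent, so OxaW is inactive.
With no repressor bound, *jalH* is transcribed.
So JalH is produced and active.
No repressor is bound and JalH is active, so *ulmE* is transcribed.
So UlmE is produced and active.
Quinate is present, so SibV is active.
No repressor is bound and SibV is active, so *dovU* is transcribed.
So DovU is produced and active.
No repressor is bound and UlmE and DovU are active, so *kosM* is transcribed.
So KosM is produced and active.
Melibiose is absent, so IrpT is active.
With repressor IrpT bound, *vorJ* is not transcribed.
So VorJ is not produced.
Itaconate is absent, so KosK is active.
With repressor KosK bound, *ulmB* is not transcribed.
So UlmB is not produced.
Mevalonate is present, so ZorR is active.
With repressor ZorR bound, *rudK* is not transcribed.
So RudK is not produced.
DulP is constitutively active in this strain.
With repressor DulP bound, *velF* is not transcribed.
So VelF is not produced.
Required activator VelF is absent, so *cilV* is not transcribed.
So CilV is not produced.
Required activator CilV is absent, so *lutY* is not transcribed.
So LutY is not produced.
With repressor KosM bound, *zorW* is not transcribed.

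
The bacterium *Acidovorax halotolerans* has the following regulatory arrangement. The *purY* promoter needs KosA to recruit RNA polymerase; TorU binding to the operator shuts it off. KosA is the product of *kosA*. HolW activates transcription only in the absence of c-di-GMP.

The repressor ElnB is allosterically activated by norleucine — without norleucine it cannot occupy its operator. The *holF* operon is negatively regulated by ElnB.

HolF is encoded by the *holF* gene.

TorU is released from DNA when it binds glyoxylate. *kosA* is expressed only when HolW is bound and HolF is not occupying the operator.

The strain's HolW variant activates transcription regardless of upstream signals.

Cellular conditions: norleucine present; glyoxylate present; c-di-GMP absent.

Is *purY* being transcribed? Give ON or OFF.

Glyoxylate is present, so TorU is inactive.
Norleucine is present, so ElnB is active.
With repressor ElnB bound, *holF* is not transcribed.
So HolF is not produced.
HolW is constitutively active in this strain.
No repressor is bound and HolW is active, so *kosA* is transcribed.
So KosA is produced and active.
No repressor is bound and KosA is active, so *purY* is transcribed.

ON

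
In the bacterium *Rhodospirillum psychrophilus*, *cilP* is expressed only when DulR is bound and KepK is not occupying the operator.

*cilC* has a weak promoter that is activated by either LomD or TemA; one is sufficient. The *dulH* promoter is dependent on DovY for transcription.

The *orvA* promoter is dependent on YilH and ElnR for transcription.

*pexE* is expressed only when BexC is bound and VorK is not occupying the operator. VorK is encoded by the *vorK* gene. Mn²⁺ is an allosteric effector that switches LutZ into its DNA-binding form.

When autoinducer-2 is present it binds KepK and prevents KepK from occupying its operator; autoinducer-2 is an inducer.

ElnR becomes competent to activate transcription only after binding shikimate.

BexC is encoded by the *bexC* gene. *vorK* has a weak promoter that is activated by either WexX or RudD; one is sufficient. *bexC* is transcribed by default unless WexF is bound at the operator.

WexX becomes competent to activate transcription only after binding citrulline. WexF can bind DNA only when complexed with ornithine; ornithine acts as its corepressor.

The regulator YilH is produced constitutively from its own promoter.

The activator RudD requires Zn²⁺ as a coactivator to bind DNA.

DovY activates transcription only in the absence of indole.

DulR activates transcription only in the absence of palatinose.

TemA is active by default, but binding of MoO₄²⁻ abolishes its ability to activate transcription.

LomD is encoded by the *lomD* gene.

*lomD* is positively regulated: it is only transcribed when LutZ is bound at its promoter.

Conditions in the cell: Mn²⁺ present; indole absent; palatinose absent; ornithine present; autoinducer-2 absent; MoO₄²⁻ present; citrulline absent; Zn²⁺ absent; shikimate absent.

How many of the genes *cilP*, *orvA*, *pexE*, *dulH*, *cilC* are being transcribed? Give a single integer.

Autoinducer-2 is absent, so KepK is active.
Palatinose is absent, so DulR is active.
With repressor KepK bound, *cilP* is not transcribed.
→ *cilP* is OFF.
YilH is produced constitutively and is active.
Shikimate is absent, so ElnR is inactive.
Required activator ElnR is absent, so *orvA* is not transcribed.
→ *orvA* is OFF.
Citrulline is absent, so WexX is inactive.
Zn²⁺ is absent, so RudD is inactive.
No activator is available at the *vorK* promoter, so *vorK* is not transcribed.
So VorK is not produced.
Ornithine is present, so WexF is active.
With repressor WexF bound, *bexC* is not transcribed.
So BexC is not produced.
Required activator BexC is absent, so *pexE* is not transcribed.
→ *pexE* is OFF.
Indole is absent, so DovY is active.
No repressor is bound and DovY is active, so *dulH* is transcribed.
→ *dulH* is ON.
Mn²⁺ is present, so LutZ is active.
No repressor is bound and LutZ is active, so *lomD* is transcribed.
So LomD is produced and active.
MoO₄²⁻ is present, so TemA is inactive.
Activator LomD is present, so *cilC* is transcribed.
→ *cilC* is ON.
2 of the 5 genes are transcribed.

2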